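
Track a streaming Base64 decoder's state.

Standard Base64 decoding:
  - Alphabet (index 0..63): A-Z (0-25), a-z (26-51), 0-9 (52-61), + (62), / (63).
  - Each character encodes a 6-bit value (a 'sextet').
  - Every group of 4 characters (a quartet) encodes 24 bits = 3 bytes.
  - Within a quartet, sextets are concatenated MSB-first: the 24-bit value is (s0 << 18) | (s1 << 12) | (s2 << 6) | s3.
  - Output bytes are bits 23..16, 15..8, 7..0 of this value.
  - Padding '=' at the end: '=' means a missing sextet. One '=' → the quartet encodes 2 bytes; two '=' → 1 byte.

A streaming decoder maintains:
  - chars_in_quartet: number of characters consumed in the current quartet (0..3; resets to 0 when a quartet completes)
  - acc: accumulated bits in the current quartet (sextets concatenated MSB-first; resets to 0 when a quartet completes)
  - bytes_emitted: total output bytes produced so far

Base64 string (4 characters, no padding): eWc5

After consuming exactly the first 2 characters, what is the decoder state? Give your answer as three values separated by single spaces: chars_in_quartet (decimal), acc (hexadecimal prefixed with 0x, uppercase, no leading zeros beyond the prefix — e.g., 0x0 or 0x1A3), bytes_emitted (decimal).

Answer: 2 0x796 0

Derivation:
After char 0 ('e'=30): chars_in_quartet=1 acc=0x1E bytes_emitted=0
After char 1 ('W'=22): chars_in_quartet=2 acc=0x796 bytes_emitted=0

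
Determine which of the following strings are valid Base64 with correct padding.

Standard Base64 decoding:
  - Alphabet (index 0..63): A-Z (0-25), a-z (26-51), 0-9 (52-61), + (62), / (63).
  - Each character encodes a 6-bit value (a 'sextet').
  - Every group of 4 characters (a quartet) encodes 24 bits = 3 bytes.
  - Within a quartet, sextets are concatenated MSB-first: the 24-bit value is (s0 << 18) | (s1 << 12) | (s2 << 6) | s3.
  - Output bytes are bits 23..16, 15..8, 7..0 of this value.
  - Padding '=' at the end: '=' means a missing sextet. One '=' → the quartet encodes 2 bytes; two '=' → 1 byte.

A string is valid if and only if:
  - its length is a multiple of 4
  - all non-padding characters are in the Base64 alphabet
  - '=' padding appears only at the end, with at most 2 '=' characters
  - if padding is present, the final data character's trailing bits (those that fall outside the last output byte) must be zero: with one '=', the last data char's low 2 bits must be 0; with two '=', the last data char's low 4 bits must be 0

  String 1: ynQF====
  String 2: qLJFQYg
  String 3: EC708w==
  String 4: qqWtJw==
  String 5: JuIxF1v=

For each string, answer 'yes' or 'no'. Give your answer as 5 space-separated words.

String 1: 'ynQF====' → invalid (4 pad chars (max 2))
String 2: 'qLJFQYg' → invalid (len=7 not mult of 4)
String 3: 'EC708w==' → valid
String 4: 'qqWtJw==' → valid
String 5: 'JuIxF1v=' → invalid (bad trailing bits)

Answer: no no yes yes no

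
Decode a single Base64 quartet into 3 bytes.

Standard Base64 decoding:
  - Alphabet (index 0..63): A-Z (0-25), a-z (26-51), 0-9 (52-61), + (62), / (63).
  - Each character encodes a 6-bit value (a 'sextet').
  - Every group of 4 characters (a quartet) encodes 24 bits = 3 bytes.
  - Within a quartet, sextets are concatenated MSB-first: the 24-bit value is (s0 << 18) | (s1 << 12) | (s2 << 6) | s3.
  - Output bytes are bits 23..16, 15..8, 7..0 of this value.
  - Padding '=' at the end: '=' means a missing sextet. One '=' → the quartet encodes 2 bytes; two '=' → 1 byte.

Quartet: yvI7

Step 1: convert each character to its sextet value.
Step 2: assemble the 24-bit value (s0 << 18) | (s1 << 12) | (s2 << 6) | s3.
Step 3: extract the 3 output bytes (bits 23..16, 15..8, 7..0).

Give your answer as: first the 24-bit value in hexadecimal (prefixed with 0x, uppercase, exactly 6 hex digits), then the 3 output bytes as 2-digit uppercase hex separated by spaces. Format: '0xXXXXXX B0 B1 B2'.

Answer: 0xCAF23B CA F2 3B

Derivation:
Sextets: y=50, v=47, I=8, 7=59
24-bit: (50<<18) | (47<<12) | (8<<6) | 59
      = 0xC80000 | 0x02F000 | 0x000200 | 0x00003B
      = 0xCAF23B
Bytes: (v>>16)&0xFF=CA, (v>>8)&0xFF=F2, v&0xFF=3B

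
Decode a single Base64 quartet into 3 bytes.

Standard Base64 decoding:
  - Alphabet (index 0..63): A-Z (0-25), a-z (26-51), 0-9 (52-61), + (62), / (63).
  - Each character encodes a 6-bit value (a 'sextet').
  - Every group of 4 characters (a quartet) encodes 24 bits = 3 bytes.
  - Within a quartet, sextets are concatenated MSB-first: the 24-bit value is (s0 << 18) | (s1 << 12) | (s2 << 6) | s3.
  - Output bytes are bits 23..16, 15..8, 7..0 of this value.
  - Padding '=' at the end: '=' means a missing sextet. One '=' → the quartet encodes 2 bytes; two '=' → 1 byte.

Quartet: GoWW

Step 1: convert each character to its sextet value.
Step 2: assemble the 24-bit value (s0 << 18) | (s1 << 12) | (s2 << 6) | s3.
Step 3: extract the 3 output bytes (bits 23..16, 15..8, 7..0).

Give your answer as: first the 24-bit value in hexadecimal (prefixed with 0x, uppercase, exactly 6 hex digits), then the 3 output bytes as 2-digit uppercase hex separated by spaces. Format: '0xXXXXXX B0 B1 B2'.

Sextets: G=6, o=40, W=22, W=22
24-bit: (6<<18) | (40<<12) | (22<<6) | 22
      = 0x180000 | 0x028000 | 0x000580 | 0x000016
      = 0x1A8596
Bytes: (v>>16)&0xFF=1A, (v>>8)&0xFF=85, v&0xFF=96

Answer: 0x1A8596 1A 85 96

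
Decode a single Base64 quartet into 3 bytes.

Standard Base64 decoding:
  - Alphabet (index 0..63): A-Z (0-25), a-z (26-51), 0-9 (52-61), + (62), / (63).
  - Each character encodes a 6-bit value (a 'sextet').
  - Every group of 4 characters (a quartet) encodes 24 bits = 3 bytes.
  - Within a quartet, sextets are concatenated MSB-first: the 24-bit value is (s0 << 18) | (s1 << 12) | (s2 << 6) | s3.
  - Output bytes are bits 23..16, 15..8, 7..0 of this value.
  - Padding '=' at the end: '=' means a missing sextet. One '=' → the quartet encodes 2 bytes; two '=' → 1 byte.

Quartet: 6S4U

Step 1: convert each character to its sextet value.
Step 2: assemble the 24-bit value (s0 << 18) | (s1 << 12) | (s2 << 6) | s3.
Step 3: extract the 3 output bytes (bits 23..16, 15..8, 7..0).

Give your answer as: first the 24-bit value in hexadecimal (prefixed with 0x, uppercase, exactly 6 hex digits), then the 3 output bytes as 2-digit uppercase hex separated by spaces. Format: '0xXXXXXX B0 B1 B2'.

Answer: 0xE92E14 E9 2E 14

Derivation:
Sextets: 6=58, S=18, 4=56, U=20
24-bit: (58<<18) | (18<<12) | (56<<6) | 20
      = 0xE80000 | 0x012000 | 0x000E00 | 0x000014
      = 0xE92E14
Bytes: (v>>16)&0xFF=E9, (v>>8)&0xFF=2E, v&0xFF=14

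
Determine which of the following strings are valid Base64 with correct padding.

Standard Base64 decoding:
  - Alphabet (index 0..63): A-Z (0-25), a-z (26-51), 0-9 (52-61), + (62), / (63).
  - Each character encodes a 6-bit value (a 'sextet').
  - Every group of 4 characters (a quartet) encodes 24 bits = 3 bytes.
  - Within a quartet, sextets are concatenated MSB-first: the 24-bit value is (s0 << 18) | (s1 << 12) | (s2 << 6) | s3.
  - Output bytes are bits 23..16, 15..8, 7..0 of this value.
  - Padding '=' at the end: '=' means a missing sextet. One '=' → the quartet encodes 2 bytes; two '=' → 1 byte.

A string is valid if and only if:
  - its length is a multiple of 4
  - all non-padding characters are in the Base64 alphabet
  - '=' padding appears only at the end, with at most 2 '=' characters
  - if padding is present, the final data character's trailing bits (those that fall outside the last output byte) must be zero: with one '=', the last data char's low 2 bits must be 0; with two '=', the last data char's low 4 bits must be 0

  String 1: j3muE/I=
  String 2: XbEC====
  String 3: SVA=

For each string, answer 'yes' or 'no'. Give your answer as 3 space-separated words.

String 1: 'j3muE/I=' → valid
String 2: 'XbEC====' → invalid (4 pad chars (max 2))
String 3: 'SVA=' → valid

Answer: yes no yes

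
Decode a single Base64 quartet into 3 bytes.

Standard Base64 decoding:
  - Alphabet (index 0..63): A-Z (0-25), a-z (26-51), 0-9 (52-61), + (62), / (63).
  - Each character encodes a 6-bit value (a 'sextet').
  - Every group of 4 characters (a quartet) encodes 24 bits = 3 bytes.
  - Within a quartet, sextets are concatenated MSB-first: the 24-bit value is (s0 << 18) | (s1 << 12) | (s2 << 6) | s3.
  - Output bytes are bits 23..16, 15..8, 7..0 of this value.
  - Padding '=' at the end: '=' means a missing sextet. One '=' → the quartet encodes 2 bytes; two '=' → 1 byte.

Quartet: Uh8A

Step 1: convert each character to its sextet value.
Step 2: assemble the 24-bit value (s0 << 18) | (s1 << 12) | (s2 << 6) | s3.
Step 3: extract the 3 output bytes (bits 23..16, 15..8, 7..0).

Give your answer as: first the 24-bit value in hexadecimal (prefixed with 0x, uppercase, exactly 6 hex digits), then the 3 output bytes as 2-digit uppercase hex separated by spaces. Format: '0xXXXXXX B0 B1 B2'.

Answer: 0x521F00 52 1F 00

Derivation:
Sextets: U=20, h=33, 8=60, A=0
24-bit: (20<<18) | (33<<12) | (60<<6) | 0
      = 0x500000 | 0x021000 | 0x000F00 | 0x000000
      = 0x521F00
Bytes: (v>>16)&0xFF=52, (v>>8)&0xFF=1F, v&0xFF=00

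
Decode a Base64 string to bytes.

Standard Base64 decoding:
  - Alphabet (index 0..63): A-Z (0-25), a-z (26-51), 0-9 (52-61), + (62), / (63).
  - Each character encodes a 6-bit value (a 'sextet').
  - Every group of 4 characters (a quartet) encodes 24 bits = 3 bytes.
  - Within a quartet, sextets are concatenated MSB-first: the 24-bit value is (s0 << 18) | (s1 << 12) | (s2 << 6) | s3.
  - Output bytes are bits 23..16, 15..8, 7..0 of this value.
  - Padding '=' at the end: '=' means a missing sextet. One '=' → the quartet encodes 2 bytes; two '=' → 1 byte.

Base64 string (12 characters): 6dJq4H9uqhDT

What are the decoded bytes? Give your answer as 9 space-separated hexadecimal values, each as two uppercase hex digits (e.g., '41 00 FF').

After char 0 ('6'=58): chars_in_quartet=1 acc=0x3A bytes_emitted=0
After char 1 ('d'=29): chars_in_quartet=2 acc=0xE9D bytes_emitted=0
After char 2 ('J'=9): chars_in_quartet=3 acc=0x3A749 bytes_emitted=0
After char 3 ('q'=42): chars_in_quartet=4 acc=0xE9D26A -> emit E9 D2 6A, reset; bytes_emitted=3
After char 4 ('4'=56): chars_in_quartet=1 acc=0x38 bytes_emitted=3
After char 5 ('H'=7): chars_in_quartet=2 acc=0xE07 bytes_emitted=3
After char 6 ('9'=61): chars_in_quartet=3 acc=0x381FD bytes_emitted=3
After char 7 ('u'=46): chars_in_quartet=4 acc=0xE07F6E -> emit E0 7F 6E, reset; bytes_emitted=6
After char 8 ('q'=42): chars_in_quartet=1 acc=0x2A bytes_emitted=6
After char 9 ('h'=33): chars_in_quartet=2 acc=0xAA1 bytes_emitted=6
After char 10 ('D'=3): chars_in_quartet=3 acc=0x2A843 bytes_emitted=6
After char 11 ('T'=19): chars_in_quartet=4 acc=0xAA10D3 -> emit AA 10 D3, reset; bytes_emitted=9

Answer: E9 D2 6A E0 7F 6E AA 10 D3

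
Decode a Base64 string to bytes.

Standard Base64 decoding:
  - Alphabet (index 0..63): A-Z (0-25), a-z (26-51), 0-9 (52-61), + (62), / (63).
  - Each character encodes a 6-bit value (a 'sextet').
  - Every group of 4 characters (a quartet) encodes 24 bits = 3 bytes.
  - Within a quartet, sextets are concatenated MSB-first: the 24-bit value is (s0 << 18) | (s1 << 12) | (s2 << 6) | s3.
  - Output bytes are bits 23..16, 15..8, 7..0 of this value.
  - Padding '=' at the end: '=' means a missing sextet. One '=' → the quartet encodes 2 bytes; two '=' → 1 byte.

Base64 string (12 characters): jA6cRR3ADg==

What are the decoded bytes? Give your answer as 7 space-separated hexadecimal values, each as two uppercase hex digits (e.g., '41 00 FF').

After char 0 ('j'=35): chars_in_quartet=1 acc=0x23 bytes_emitted=0
After char 1 ('A'=0): chars_in_quartet=2 acc=0x8C0 bytes_emitted=0
After char 2 ('6'=58): chars_in_quartet=3 acc=0x2303A bytes_emitted=0
After char 3 ('c'=28): chars_in_quartet=4 acc=0x8C0E9C -> emit 8C 0E 9C, reset; bytes_emitted=3
After char 4 ('R'=17): chars_in_quartet=1 acc=0x11 bytes_emitted=3
After char 5 ('R'=17): chars_in_quartet=2 acc=0x451 bytes_emitted=3
After char 6 ('3'=55): chars_in_quartet=3 acc=0x11477 bytes_emitted=3
After char 7 ('A'=0): chars_in_quartet=4 acc=0x451DC0 -> emit 45 1D C0, reset; bytes_emitted=6
After char 8 ('D'=3): chars_in_quartet=1 acc=0x3 bytes_emitted=6
After char 9 ('g'=32): chars_in_quartet=2 acc=0xE0 bytes_emitted=6
Padding '==': partial quartet acc=0xE0 -> emit 0E; bytes_emitted=7

Answer: 8C 0E 9C 45 1D C0 0E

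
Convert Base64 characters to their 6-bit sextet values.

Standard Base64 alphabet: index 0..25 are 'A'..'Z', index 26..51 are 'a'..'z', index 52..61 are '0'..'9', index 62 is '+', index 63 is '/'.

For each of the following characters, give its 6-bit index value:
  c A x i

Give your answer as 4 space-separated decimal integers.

'c': a..z range, 26 + ord('c') − ord('a') = 28
'A': A..Z range, ord('A') − ord('A') = 0
'x': a..z range, 26 + ord('x') − ord('a') = 49
'i': a..z range, 26 + ord('i') − ord('a') = 34

Answer: 28 0 49 34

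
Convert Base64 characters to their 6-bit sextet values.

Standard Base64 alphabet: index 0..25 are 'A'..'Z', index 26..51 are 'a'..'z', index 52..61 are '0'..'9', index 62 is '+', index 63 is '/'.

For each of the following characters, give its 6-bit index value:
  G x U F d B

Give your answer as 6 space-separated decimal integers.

'G': A..Z range, ord('G') − ord('A') = 6
'x': a..z range, 26 + ord('x') − ord('a') = 49
'U': A..Z range, ord('U') − ord('A') = 20
'F': A..Z range, ord('F') − ord('A') = 5
'd': a..z range, 26 + ord('d') − ord('a') = 29
'B': A..Z range, ord('B') − ord('A') = 1

Answer: 6 49 20 5 29 1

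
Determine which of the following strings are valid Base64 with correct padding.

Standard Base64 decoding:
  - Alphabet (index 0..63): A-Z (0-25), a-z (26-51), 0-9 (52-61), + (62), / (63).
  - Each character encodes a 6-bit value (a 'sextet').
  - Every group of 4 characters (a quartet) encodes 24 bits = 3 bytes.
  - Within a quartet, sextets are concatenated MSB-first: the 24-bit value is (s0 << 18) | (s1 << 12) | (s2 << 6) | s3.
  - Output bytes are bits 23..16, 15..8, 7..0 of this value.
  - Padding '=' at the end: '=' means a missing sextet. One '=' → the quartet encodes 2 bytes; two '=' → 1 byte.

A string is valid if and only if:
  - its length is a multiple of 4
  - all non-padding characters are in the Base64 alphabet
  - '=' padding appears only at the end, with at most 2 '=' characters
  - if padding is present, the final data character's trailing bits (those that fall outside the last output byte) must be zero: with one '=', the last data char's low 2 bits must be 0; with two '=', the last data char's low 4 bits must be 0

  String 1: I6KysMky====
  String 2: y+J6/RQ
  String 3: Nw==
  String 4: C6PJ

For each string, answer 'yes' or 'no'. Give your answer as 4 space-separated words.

String 1: 'I6KysMky====' → invalid (4 pad chars (max 2))
String 2: 'y+J6/RQ' → invalid (len=7 not mult of 4)
String 3: 'Nw==' → valid
String 4: 'C6PJ' → valid

Answer: no no yes yes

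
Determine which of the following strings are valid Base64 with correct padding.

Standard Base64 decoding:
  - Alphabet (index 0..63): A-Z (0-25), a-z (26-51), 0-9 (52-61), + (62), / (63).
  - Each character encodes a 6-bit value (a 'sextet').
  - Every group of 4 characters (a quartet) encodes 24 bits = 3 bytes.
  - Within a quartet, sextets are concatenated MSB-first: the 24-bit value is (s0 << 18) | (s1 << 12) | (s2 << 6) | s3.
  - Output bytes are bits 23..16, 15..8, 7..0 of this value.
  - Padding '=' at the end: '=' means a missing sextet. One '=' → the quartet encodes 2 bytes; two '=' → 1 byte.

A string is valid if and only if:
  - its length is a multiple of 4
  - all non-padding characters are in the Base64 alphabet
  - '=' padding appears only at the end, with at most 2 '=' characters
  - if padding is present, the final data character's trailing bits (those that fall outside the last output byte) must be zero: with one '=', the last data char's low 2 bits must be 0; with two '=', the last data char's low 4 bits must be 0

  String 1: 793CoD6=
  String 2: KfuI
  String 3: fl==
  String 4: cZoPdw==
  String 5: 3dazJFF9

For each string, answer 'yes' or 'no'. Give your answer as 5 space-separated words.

Answer: no yes no yes yes

Derivation:
String 1: '793CoD6=' → invalid (bad trailing bits)
String 2: 'KfuI' → valid
String 3: 'fl==' → invalid (bad trailing bits)
String 4: 'cZoPdw==' → valid
String 5: '3dazJFF9' → valid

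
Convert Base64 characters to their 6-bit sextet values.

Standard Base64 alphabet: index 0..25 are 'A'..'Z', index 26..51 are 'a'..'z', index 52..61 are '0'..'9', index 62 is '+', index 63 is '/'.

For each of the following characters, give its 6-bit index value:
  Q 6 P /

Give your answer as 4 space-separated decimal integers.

'Q': A..Z range, ord('Q') − ord('A') = 16
'6': 0..9 range, 52 + ord('6') − ord('0') = 58
'P': A..Z range, ord('P') − ord('A') = 15
'/': index 63

Answer: 16 58 15 63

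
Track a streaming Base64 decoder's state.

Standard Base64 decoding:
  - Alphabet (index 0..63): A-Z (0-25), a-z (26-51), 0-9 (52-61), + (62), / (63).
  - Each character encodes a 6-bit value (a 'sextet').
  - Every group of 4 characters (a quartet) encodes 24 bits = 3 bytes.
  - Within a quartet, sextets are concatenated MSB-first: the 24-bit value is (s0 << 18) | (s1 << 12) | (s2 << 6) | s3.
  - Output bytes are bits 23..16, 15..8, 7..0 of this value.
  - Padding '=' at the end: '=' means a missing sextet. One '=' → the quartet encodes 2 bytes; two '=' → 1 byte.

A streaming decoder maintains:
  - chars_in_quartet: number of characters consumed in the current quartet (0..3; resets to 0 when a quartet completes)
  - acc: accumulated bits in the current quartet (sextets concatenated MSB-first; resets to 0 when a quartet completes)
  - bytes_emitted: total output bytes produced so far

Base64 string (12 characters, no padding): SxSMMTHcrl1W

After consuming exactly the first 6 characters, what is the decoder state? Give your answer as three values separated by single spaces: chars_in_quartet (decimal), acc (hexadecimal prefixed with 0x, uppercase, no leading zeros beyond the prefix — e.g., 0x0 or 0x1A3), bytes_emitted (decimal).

After char 0 ('S'=18): chars_in_quartet=1 acc=0x12 bytes_emitted=0
After char 1 ('x'=49): chars_in_quartet=2 acc=0x4B1 bytes_emitted=0
After char 2 ('S'=18): chars_in_quartet=3 acc=0x12C52 bytes_emitted=0
After char 3 ('M'=12): chars_in_quartet=4 acc=0x4B148C -> emit 4B 14 8C, reset; bytes_emitted=3
After char 4 ('M'=12): chars_in_quartet=1 acc=0xC bytes_emitted=3
After char 5 ('T'=19): chars_in_quartet=2 acc=0x313 bytes_emitted=3

Answer: 2 0x313 3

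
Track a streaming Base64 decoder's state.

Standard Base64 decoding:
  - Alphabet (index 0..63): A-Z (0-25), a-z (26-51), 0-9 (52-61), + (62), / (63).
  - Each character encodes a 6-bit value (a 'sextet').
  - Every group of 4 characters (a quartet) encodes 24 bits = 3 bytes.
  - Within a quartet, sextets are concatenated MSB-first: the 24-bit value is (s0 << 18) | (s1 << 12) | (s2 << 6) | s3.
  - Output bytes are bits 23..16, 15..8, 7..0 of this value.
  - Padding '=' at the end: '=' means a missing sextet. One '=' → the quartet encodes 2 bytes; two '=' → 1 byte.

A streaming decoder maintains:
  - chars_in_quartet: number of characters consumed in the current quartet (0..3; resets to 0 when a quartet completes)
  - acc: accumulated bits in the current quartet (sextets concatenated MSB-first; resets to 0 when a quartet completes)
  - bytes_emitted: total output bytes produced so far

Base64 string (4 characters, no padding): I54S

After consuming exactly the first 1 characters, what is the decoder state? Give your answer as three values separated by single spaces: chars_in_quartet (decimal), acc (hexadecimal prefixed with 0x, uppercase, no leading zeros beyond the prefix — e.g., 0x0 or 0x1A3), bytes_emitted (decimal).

Answer: 1 0x8 0

Derivation:
After char 0 ('I'=8): chars_in_quartet=1 acc=0x8 bytes_emitted=0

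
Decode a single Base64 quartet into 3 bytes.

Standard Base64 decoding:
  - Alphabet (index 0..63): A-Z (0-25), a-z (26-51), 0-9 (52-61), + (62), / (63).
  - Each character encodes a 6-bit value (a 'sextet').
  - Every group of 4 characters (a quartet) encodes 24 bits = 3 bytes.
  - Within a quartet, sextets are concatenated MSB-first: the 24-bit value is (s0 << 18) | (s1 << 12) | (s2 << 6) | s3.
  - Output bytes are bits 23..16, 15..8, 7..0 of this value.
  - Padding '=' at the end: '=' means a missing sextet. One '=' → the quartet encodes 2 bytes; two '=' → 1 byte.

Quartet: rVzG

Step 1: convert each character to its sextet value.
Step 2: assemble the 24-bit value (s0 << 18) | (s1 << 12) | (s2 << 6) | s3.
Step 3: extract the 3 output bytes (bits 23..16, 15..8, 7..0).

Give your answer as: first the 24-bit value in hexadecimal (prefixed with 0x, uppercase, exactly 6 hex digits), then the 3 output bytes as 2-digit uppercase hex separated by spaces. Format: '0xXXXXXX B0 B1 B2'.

Sextets: r=43, V=21, z=51, G=6
24-bit: (43<<18) | (21<<12) | (51<<6) | 6
      = 0xAC0000 | 0x015000 | 0x000CC0 | 0x000006
      = 0xAD5CC6
Bytes: (v>>16)&0xFF=AD, (v>>8)&0xFF=5C, v&0xFF=C6

Answer: 0xAD5CC6 AD 5C C6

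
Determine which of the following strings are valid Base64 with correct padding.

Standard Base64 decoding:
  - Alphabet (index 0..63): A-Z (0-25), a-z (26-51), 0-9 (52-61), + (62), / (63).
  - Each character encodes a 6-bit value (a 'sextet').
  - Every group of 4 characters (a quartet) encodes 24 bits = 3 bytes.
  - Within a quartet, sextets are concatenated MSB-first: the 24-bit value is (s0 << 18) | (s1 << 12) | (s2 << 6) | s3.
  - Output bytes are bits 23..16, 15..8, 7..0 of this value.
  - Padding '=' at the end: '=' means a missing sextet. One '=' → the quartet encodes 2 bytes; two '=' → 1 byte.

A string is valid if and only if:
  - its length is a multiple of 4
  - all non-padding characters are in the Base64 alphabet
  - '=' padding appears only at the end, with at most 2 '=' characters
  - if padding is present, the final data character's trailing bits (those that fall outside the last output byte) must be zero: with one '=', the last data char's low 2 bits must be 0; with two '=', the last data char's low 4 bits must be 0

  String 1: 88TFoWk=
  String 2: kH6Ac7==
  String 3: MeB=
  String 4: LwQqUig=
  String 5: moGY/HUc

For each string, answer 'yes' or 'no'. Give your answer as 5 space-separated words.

String 1: '88TFoWk=' → valid
String 2: 'kH6Ac7==' → invalid (bad trailing bits)
String 3: 'MeB=' → invalid (bad trailing bits)
String 4: 'LwQqUig=' → valid
String 5: 'moGY/HUc' → valid

Answer: yes no no yes yes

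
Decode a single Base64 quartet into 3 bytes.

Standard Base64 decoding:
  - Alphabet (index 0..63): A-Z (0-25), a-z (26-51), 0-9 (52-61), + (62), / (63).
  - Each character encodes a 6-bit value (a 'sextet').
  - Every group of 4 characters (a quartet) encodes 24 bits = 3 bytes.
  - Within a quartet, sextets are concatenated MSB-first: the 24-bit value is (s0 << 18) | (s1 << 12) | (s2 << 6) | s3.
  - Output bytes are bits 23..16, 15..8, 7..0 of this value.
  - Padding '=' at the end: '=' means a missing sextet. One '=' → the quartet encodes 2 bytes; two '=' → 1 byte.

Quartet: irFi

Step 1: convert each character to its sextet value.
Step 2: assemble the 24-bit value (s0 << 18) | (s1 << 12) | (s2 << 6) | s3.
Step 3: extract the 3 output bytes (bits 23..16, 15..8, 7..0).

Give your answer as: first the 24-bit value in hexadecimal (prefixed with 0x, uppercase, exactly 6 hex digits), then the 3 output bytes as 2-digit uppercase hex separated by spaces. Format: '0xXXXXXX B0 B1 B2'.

Answer: 0x8AB162 8A B1 62

Derivation:
Sextets: i=34, r=43, F=5, i=34
24-bit: (34<<18) | (43<<12) | (5<<6) | 34
      = 0x880000 | 0x02B000 | 0x000140 | 0x000022
      = 0x8AB162
Bytes: (v>>16)&0xFF=8A, (v>>8)&0xFF=B1, v&0xFF=62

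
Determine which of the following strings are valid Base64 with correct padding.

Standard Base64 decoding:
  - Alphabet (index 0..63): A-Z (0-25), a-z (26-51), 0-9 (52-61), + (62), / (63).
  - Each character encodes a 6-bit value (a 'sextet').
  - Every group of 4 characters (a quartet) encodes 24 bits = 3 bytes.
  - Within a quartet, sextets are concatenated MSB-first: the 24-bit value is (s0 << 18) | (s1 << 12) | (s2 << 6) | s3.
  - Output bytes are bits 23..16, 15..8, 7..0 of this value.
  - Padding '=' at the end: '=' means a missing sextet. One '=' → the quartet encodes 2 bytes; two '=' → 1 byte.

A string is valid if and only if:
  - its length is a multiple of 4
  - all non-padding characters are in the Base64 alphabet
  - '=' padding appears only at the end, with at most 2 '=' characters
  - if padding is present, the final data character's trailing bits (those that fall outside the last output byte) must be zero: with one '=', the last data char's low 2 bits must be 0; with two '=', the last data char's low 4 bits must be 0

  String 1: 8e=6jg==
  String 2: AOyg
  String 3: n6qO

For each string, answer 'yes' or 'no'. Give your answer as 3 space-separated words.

String 1: '8e=6jg==' → invalid (bad char(s): ['=']; '=' in middle)
String 2: 'AOyg' → valid
String 3: 'n6qO' → valid

Answer: no yes yes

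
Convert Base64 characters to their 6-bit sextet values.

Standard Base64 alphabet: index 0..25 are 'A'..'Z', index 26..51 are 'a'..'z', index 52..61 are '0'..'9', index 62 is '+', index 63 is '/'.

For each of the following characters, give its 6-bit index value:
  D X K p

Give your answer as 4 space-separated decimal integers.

Answer: 3 23 10 41

Derivation:
'D': A..Z range, ord('D') − ord('A') = 3
'X': A..Z range, ord('X') − ord('A') = 23
'K': A..Z range, ord('K') − ord('A') = 10
'p': a..z range, 26 + ord('p') − ord('a') = 41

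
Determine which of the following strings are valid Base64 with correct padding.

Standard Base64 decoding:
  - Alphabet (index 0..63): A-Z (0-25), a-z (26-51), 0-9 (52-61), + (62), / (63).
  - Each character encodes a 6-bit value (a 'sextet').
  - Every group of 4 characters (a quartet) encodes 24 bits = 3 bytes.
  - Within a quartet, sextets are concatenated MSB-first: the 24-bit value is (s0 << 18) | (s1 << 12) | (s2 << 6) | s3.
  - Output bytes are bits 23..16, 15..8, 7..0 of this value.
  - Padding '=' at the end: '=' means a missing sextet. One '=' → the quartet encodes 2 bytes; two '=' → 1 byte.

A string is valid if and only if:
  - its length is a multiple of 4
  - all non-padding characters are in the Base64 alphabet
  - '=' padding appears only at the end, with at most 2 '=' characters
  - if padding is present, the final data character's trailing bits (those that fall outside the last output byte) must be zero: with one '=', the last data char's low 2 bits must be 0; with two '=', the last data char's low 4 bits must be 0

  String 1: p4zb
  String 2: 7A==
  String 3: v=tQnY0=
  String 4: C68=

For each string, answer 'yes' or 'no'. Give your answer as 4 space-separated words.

Answer: yes yes no yes

Derivation:
String 1: 'p4zb' → valid
String 2: '7A==' → valid
String 3: 'v=tQnY0=' → invalid (bad char(s): ['=']; '=' in middle)
String 4: 'C68=' → valid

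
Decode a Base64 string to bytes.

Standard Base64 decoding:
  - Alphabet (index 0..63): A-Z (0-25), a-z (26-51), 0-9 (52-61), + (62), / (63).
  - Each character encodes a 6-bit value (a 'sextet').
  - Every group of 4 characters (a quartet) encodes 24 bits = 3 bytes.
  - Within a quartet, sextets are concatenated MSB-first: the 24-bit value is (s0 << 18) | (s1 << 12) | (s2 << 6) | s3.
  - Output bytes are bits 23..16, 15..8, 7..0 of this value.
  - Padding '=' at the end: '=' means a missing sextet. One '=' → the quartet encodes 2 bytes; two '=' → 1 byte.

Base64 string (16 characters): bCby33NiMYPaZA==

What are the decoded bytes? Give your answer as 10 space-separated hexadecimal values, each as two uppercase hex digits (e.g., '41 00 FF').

Answer: 6C 26 F2 DF 73 62 31 83 DA 64

Derivation:
After char 0 ('b'=27): chars_in_quartet=1 acc=0x1B bytes_emitted=0
After char 1 ('C'=2): chars_in_quartet=2 acc=0x6C2 bytes_emitted=0
After char 2 ('b'=27): chars_in_quartet=3 acc=0x1B09B bytes_emitted=0
After char 3 ('y'=50): chars_in_quartet=4 acc=0x6C26F2 -> emit 6C 26 F2, reset; bytes_emitted=3
After char 4 ('3'=55): chars_in_quartet=1 acc=0x37 bytes_emitted=3
After char 5 ('3'=55): chars_in_quartet=2 acc=0xDF7 bytes_emitted=3
After char 6 ('N'=13): chars_in_quartet=3 acc=0x37DCD bytes_emitted=3
After char 7 ('i'=34): chars_in_quartet=4 acc=0xDF7362 -> emit DF 73 62, reset; bytes_emitted=6
After char 8 ('M'=12): chars_in_quartet=1 acc=0xC bytes_emitted=6
After char 9 ('Y'=24): chars_in_quartet=2 acc=0x318 bytes_emitted=6
After char 10 ('P'=15): chars_in_quartet=3 acc=0xC60F bytes_emitted=6
After char 11 ('a'=26): chars_in_quartet=4 acc=0x3183DA -> emit 31 83 DA, reset; bytes_emitted=9
After char 12 ('Z'=25): chars_in_quartet=1 acc=0x19 bytes_emitted=9
After char 13 ('A'=0): chars_in_quartet=2 acc=0x640 bytes_emitted=9
Padding '==': partial quartet acc=0x640 -> emit 64; bytes_emitted=10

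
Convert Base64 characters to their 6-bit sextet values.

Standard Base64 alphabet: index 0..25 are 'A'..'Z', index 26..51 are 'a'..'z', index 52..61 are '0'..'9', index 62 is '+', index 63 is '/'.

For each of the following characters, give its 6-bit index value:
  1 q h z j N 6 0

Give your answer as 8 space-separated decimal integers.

'1': 0..9 range, 52 + ord('1') − ord('0') = 53
'q': a..z range, 26 + ord('q') − ord('a') = 42
'h': a..z range, 26 + ord('h') − ord('a') = 33
'z': a..z range, 26 + ord('z') − ord('a') = 51
'j': a..z range, 26 + ord('j') − ord('a') = 35
'N': A..Z range, ord('N') − ord('A') = 13
'6': 0..9 range, 52 + ord('6') − ord('0') = 58
'0': 0..9 range, 52 + ord('0') − ord('0') = 52

Answer: 53 42 33 51 35 13 58 52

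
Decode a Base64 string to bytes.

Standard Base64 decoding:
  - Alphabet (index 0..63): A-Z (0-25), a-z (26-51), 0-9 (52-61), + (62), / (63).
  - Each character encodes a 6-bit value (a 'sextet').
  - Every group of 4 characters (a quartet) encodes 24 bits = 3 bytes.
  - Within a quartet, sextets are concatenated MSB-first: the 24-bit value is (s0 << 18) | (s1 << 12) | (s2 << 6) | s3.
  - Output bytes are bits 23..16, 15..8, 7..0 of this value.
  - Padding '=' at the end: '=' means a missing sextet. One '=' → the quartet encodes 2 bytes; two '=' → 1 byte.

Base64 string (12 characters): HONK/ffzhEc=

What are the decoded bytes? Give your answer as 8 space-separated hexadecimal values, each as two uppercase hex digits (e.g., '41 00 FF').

After char 0 ('H'=7): chars_in_quartet=1 acc=0x7 bytes_emitted=0
After char 1 ('O'=14): chars_in_quartet=2 acc=0x1CE bytes_emitted=0
After char 2 ('N'=13): chars_in_quartet=3 acc=0x738D bytes_emitted=0
After char 3 ('K'=10): chars_in_quartet=4 acc=0x1CE34A -> emit 1C E3 4A, reset; bytes_emitted=3
After char 4 ('/'=63): chars_in_quartet=1 acc=0x3F bytes_emitted=3
After char 5 ('f'=31): chars_in_quartet=2 acc=0xFDF bytes_emitted=3
After char 6 ('f'=31): chars_in_quartet=3 acc=0x3F7DF bytes_emitted=3
After char 7 ('z'=51): chars_in_quartet=4 acc=0xFDF7F3 -> emit FD F7 F3, reset; bytes_emitted=6
After char 8 ('h'=33): chars_in_quartet=1 acc=0x21 bytes_emitted=6
After char 9 ('E'=4): chars_in_quartet=2 acc=0x844 bytes_emitted=6
After char 10 ('c'=28): chars_in_quartet=3 acc=0x2111C bytes_emitted=6
Padding '=': partial quartet acc=0x2111C -> emit 84 47; bytes_emitted=8

Answer: 1C E3 4A FD F7 F3 84 47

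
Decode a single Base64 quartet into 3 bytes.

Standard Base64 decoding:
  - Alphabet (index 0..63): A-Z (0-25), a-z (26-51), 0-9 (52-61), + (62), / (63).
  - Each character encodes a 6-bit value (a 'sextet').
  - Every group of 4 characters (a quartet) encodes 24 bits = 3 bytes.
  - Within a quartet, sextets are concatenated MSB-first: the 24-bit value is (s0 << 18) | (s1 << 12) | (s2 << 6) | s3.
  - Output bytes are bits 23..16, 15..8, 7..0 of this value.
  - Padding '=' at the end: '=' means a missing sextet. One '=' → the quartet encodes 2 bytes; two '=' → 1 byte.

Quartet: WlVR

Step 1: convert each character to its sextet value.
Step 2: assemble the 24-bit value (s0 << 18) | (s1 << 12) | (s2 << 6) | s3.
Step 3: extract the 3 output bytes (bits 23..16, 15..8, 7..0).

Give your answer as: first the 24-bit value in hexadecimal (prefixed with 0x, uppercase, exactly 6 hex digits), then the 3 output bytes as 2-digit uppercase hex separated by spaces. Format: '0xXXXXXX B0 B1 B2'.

Sextets: W=22, l=37, V=21, R=17
24-bit: (22<<18) | (37<<12) | (21<<6) | 17
      = 0x580000 | 0x025000 | 0x000540 | 0x000011
      = 0x5A5551
Bytes: (v>>16)&0xFF=5A, (v>>8)&0xFF=55, v&0xFF=51

Answer: 0x5A5551 5A 55 51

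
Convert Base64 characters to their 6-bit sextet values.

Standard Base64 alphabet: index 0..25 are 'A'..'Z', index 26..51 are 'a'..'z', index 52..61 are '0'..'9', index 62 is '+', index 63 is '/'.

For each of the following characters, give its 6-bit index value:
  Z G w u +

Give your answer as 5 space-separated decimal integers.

Answer: 25 6 48 46 62

Derivation:
'Z': A..Z range, ord('Z') − ord('A') = 25
'G': A..Z range, ord('G') − ord('A') = 6
'w': a..z range, 26 + ord('w') − ord('a') = 48
'u': a..z range, 26 + ord('u') − ord('a') = 46
'+': index 62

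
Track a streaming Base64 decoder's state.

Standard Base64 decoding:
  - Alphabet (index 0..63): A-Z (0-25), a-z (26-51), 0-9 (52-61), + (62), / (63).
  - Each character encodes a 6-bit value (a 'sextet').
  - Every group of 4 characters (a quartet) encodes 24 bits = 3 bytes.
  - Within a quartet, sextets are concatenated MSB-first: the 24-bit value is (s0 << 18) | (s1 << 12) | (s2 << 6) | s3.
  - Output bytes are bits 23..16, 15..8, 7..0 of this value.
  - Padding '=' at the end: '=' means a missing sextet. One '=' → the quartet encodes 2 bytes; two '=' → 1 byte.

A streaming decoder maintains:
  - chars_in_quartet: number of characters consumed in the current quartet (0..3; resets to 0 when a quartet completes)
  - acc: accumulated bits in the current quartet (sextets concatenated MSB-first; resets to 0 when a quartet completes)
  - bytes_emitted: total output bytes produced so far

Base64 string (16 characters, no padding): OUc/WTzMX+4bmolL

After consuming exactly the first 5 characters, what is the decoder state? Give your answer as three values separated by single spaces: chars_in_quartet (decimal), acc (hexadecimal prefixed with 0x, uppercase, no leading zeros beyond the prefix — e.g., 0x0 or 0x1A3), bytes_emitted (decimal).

After char 0 ('O'=14): chars_in_quartet=1 acc=0xE bytes_emitted=0
After char 1 ('U'=20): chars_in_quartet=2 acc=0x394 bytes_emitted=0
After char 2 ('c'=28): chars_in_quartet=3 acc=0xE51C bytes_emitted=0
After char 3 ('/'=63): chars_in_quartet=4 acc=0x39473F -> emit 39 47 3F, reset; bytes_emitted=3
After char 4 ('W'=22): chars_in_quartet=1 acc=0x16 bytes_emitted=3

Answer: 1 0x16 3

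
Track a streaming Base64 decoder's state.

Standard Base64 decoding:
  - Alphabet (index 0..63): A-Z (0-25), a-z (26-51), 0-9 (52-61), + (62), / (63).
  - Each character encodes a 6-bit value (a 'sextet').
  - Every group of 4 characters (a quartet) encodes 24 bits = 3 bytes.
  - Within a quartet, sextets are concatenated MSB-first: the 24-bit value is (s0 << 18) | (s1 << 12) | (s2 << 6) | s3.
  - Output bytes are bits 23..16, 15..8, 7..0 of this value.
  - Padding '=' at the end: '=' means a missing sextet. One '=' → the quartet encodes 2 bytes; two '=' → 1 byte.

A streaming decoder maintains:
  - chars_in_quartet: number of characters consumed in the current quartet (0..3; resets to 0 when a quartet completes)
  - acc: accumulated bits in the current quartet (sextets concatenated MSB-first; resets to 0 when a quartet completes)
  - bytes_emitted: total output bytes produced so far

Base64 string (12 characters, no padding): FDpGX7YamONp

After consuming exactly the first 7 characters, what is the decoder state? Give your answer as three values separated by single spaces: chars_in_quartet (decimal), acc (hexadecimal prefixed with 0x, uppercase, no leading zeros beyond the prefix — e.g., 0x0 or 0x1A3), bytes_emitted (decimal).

Answer: 3 0x17ED8 3

Derivation:
After char 0 ('F'=5): chars_in_quartet=1 acc=0x5 bytes_emitted=0
After char 1 ('D'=3): chars_in_quartet=2 acc=0x143 bytes_emitted=0
After char 2 ('p'=41): chars_in_quartet=3 acc=0x50E9 bytes_emitted=0
After char 3 ('G'=6): chars_in_quartet=4 acc=0x143A46 -> emit 14 3A 46, reset; bytes_emitted=3
After char 4 ('X'=23): chars_in_quartet=1 acc=0x17 bytes_emitted=3
After char 5 ('7'=59): chars_in_quartet=2 acc=0x5FB bytes_emitted=3
After char 6 ('Y'=24): chars_in_quartet=3 acc=0x17ED8 bytes_emitted=3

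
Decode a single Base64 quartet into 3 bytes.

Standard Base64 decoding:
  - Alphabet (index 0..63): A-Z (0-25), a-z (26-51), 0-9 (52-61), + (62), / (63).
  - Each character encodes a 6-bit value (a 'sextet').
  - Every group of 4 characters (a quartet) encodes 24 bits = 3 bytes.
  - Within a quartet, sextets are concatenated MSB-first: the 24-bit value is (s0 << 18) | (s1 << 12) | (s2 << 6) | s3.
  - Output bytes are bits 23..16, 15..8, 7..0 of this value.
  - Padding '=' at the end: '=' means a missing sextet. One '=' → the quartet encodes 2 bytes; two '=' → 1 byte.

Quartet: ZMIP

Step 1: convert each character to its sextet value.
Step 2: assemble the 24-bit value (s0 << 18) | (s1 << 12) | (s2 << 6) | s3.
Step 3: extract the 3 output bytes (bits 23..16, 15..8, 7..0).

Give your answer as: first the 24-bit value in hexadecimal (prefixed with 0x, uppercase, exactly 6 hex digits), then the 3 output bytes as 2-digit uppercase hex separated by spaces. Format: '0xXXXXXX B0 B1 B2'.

Answer: 0x64C20F 64 C2 0F

Derivation:
Sextets: Z=25, M=12, I=8, P=15
24-bit: (25<<18) | (12<<12) | (8<<6) | 15
      = 0x640000 | 0x00C000 | 0x000200 | 0x00000F
      = 0x64C20F
Bytes: (v>>16)&0xFF=64, (v>>8)&0xFF=C2, v&0xFF=0F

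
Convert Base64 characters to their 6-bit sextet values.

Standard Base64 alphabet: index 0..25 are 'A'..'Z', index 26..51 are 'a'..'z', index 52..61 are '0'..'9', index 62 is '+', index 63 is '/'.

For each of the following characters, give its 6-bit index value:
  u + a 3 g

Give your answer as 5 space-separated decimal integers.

'u': a..z range, 26 + ord('u') − ord('a') = 46
'+': index 62
'a': a..z range, 26 + ord('a') − ord('a') = 26
'3': 0..9 range, 52 + ord('3') − ord('0') = 55
'g': a..z range, 26 + ord('g') − ord('a') = 32

Answer: 46 62 26 55 32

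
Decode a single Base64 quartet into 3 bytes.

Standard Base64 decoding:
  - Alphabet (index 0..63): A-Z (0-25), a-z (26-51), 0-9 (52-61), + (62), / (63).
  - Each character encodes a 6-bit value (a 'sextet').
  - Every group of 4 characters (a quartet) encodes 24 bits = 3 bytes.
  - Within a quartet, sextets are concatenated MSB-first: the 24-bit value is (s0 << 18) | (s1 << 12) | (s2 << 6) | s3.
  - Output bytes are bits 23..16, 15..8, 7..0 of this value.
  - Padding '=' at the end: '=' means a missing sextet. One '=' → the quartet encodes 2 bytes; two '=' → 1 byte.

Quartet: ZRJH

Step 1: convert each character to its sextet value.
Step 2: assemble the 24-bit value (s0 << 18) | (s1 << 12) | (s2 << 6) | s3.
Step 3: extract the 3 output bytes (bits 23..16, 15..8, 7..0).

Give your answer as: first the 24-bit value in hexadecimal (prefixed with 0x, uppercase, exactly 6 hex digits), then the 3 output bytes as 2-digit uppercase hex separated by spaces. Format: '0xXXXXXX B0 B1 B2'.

Sextets: Z=25, R=17, J=9, H=7
24-bit: (25<<18) | (17<<12) | (9<<6) | 7
      = 0x640000 | 0x011000 | 0x000240 | 0x000007
      = 0x651247
Bytes: (v>>16)&0xFF=65, (v>>8)&0xFF=12, v&0xFF=47

Answer: 0x651247 65 12 47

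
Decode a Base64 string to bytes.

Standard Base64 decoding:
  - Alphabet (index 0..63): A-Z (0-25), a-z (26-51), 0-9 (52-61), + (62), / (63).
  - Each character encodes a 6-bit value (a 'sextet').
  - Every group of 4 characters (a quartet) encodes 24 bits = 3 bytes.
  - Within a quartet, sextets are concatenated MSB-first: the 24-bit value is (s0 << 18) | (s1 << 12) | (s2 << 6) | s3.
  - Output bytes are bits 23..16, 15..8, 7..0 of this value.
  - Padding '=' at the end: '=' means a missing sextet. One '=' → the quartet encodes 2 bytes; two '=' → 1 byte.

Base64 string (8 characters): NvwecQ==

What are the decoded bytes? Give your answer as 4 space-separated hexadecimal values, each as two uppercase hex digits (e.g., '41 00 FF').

Answer: 36 FC 1E 71

Derivation:
After char 0 ('N'=13): chars_in_quartet=1 acc=0xD bytes_emitted=0
After char 1 ('v'=47): chars_in_quartet=2 acc=0x36F bytes_emitted=0
After char 2 ('w'=48): chars_in_quartet=3 acc=0xDBF0 bytes_emitted=0
After char 3 ('e'=30): chars_in_quartet=4 acc=0x36FC1E -> emit 36 FC 1E, reset; bytes_emitted=3
After char 4 ('c'=28): chars_in_quartet=1 acc=0x1C bytes_emitted=3
After char 5 ('Q'=16): chars_in_quartet=2 acc=0x710 bytes_emitted=3
Padding '==': partial quartet acc=0x710 -> emit 71; bytes_emitted=4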